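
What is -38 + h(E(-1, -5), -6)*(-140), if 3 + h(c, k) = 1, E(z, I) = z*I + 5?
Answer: 242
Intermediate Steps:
E(z, I) = 5 + I*z (E(z, I) = I*z + 5 = 5 + I*z)
h(c, k) = -2 (h(c, k) = -3 + 1 = -2)
-38 + h(E(-1, -5), -6)*(-140) = -38 - 2*(-140) = -38 + 280 = 242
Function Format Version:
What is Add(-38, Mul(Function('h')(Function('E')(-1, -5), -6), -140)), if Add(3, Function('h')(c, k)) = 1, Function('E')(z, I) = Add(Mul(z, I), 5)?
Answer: 242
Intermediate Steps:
Function('E')(z, I) = Add(5, Mul(I, z)) (Function('E')(z, I) = Add(Mul(I, z), 5) = Add(5, Mul(I, z)))
Function('h')(c, k) = -2 (Function('h')(c, k) = Add(-3, 1) = -2)
Add(-38, Mul(Function('h')(Function('E')(-1, -5), -6), -140)) = Add(-38, Mul(-2, -140)) = Add(-38, 280) = 242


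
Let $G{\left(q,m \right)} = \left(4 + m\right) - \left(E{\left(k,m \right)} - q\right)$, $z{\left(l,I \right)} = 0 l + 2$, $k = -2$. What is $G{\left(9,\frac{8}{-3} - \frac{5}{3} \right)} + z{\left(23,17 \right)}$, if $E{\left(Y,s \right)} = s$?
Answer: $15$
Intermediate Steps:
$z{\left(l,I \right)} = 2$ ($z{\left(l,I \right)} = 0 + 2 = 2$)
$G{\left(q,m \right)} = 4 + q$ ($G{\left(q,m \right)} = \left(4 + m\right) - \left(m - q\right) = 4 + q$)
$G{\left(9,\frac{8}{-3} - \frac{5}{3} \right)} + z{\left(23,17 \right)} = \left(4 + 9\right) + 2 = 13 + 2 = 15$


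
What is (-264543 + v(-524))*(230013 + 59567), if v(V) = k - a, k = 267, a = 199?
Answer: -76586670500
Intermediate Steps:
v(V) = 68 (v(V) = 267 - 1*199 = 267 - 199 = 68)
(-264543 + v(-524))*(230013 + 59567) = (-264543 + 68)*(230013 + 59567) = -264475*289580 = -76586670500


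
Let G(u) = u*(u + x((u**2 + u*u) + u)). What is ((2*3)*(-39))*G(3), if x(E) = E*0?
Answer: -2106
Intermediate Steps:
x(E) = 0
G(u) = u**2 (G(u) = u*(u + 0) = u*u = u**2)
((2*3)*(-39))*G(3) = ((2*3)*(-39))*3**2 = (6*(-39))*9 = -234*9 = -2106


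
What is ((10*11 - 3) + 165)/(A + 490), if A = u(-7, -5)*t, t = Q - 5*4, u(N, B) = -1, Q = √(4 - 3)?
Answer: 272/509 ≈ 0.53438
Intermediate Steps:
Q = 1 (Q = √1 = 1)
t = -19 (t = 1 - 5*4 = 1 - 20 = -19)
A = 19 (A = -1*(-19) = 19)
((10*11 - 3) + 165)/(A + 490) = ((10*11 - 3) + 165)/(19 + 490) = ((110 - 3) + 165)/509 = (107 + 165)*(1/509) = 272*(1/509) = 272/509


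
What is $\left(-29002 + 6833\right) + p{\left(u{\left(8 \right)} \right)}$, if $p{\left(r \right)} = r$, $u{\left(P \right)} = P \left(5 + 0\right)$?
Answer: $-22129$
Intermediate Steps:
$u{\left(P \right)} = 5 P$ ($u{\left(P \right)} = P 5 = 5 P$)
$\left(-29002 + 6833\right) + p{\left(u{\left(8 \right)} \right)} = \left(-29002 + 6833\right) + 5 \cdot 8 = -22169 + 40 = -22129$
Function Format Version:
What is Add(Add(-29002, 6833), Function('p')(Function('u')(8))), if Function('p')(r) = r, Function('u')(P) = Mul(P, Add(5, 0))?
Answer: -22129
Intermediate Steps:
Function('u')(P) = Mul(5, P) (Function('u')(P) = Mul(P, 5) = Mul(5, P))
Add(Add(-29002, 6833), Function('p')(Function('u')(8))) = Add(Add(-29002, 6833), Mul(5, 8)) = Add(-22169, 40) = -22129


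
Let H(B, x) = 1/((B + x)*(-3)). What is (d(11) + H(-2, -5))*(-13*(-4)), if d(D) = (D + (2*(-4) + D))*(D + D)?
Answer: 336388/21 ≈ 16018.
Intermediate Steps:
d(D) = 2*D*(-8 + 2*D) (d(D) = (D + (-8 + D))*(2*D) = (-8 + 2*D)*(2*D) = 2*D*(-8 + 2*D))
H(B, x) = 1/(-3*B - 3*x)
(d(11) + H(-2, -5))*(-13*(-4)) = (4*11*(-4 + 11) - 1/(3*(-2) + 3*(-5)))*(-13*(-4)) = (4*11*7 - 1/(-6 - 15))*52 = (308 - 1/(-21))*52 = (308 - 1*(-1/21))*52 = (308 + 1/21)*52 = (6469/21)*52 = 336388/21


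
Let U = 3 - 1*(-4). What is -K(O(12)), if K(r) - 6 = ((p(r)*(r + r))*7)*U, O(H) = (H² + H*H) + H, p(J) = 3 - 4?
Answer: 29394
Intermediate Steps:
p(J) = -1
U = 7 (U = 3 + 4 = 7)
O(H) = H + 2*H² (O(H) = (H² + H²) + H = 2*H² + H = H + 2*H²)
K(r) = 6 - 98*r (K(r) = 6 + (-(r + r)*7)*7 = 6 + (-2*r*7)*7 = 6 - 14*r*7 = 6 - 98*r)
-K(O(12)) = -(6 - 1176*(1 + 2*12)) = -(6 - 1176*(1 + 24)) = -(6 - 1176*25) = -(6 - 98*300) = -(6 - 29400) = -1*(-29394) = 29394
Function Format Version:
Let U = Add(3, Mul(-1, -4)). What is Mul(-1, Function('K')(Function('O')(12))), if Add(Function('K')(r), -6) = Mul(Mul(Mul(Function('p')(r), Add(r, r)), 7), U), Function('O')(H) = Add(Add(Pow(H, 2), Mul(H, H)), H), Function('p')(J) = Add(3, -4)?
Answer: 29394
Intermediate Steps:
Function('p')(J) = -1
U = 7 (U = Add(3, 4) = 7)
Function('O')(H) = Add(H, Mul(2, Pow(H, 2))) (Function('O')(H) = Add(Add(Pow(H, 2), Pow(H, 2)), H) = Add(Mul(2, Pow(H, 2)), H) = Add(H, Mul(2, Pow(H, 2))))
Function('K')(r) = Add(6, Mul(-98, r)) (Function('K')(r) = Add(6, Mul(Mul(Mul(-1, Add(r, r)), 7), 7)) = Add(6, Mul(Mul(Mul(-1, Mul(2, r)), 7), 7)) = Add(6, Mul(Mul(Mul(-2, r), 7), 7)) = Add(6, Mul(Mul(-14, r), 7)) = Add(6, Mul(-98, r)))
Mul(-1, Function('K')(Function('O')(12))) = Mul(-1, Add(6, Mul(-98, Mul(12, Add(1, Mul(2, 12)))))) = Mul(-1, Add(6, Mul(-98, Mul(12, Add(1, 24))))) = Mul(-1, Add(6, Mul(-98, Mul(12, 25)))) = Mul(-1, Add(6, Mul(-98, 300))) = Mul(-1, Add(6, -29400)) = Mul(-1, -29394) = 29394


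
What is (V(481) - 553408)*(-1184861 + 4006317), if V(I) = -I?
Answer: -1562773442384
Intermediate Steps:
(V(481) - 553408)*(-1184861 + 4006317) = (-1*481 - 553408)*(-1184861 + 4006317) = (-481 - 553408)*2821456 = -553889*2821456 = -1562773442384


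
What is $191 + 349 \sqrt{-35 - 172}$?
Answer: $191 + 1047 i \sqrt{23} \approx 191.0 + 5021.2 i$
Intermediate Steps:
$191 + 349 \sqrt{-35 - 172} = 191 + 349 \sqrt{-207} = 191 + 349 \cdot 3 i \sqrt{23} = 191 + 1047 i \sqrt{23}$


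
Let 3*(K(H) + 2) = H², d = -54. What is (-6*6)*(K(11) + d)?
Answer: 564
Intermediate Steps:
K(H) = -2 + H²/3
(-6*6)*(K(11) + d) = (-6*6)*((-2 + (⅓)*11²) - 54) = -36*((-2 + (⅓)*121) - 54) = -36*((-2 + 121/3) - 54) = -36*(115/3 - 54) = -36*(-47/3) = 564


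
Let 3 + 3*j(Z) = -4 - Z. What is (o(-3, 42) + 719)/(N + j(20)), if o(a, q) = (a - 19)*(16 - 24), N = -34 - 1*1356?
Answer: -895/1399 ≈ -0.63974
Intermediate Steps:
N = -1390 (N = -34 - 1356 = -1390)
j(Z) = -7/3 - Z/3 (j(Z) = -1 + (-4 - Z)/3 = -1 + (-4/3 - Z/3) = -7/3 - Z/3)
o(a, q) = 152 - 8*a (o(a, q) = (-19 + a)*(-8) = 152 - 8*a)
(o(-3, 42) + 719)/(N + j(20)) = ((152 - 8*(-3)) + 719)/(-1390 + (-7/3 - 1/3*20)) = ((152 + 24) + 719)/(-1390 + (-7/3 - 20/3)) = (176 + 719)/(-1390 - 9) = 895/(-1399) = 895*(-1/1399) = -895/1399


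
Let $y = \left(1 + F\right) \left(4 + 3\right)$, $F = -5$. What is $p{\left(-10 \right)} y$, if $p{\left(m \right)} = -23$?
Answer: $644$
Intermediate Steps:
$y = -28$ ($y = \left(1 - 5\right) \left(4 + 3\right) = \left(-4\right) 7 = -28$)
$p{\left(-10 \right)} y = \left(-23\right) \left(-28\right) = 644$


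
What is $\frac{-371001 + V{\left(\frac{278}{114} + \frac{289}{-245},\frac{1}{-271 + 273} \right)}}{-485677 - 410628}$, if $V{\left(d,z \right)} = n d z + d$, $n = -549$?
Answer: $\frac{5185837642}{12516899325} \approx 0.41431$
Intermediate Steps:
$V{\left(d,z \right)} = d - 549 d z$ ($V{\left(d,z \right)} = - 549 d z + d = d - 549 d z$)
$\frac{-371001 + V{\left(\frac{278}{114} + \frac{289}{-245},\frac{1}{-271 + 273} \right)}}{-485677 - 410628} = \frac{-371001 + \left(\frac{278}{114} + \frac{289}{-245}\right) \left(1 - \frac{549}{-271 + 273}\right)}{-485677 - 410628} = \frac{-371001 + \left(278 \cdot \frac{1}{114} + 289 \left(- \frac{1}{245}\right)\right) \left(1 - \frac{549}{2}\right)}{-896305} = \left(-371001 + \left(\frac{139}{57} - \frac{289}{245}\right) \left(1 - \frac{549}{2}\right)\right) \left(- \frac{1}{896305}\right) = \left(-371001 + \frac{17582 \left(1 - \frac{549}{2}\right)}{13965}\right) \left(- \frac{1}{896305}\right) = \left(-371001 + \frac{17582}{13965} \left(- \frac{547}{2}\right)\right) \left(- \frac{1}{896305}\right) = \left(-371001 - \frac{4808677}{13965}\right) \left(- \frac{1}{896305}\right) = \left(- \frac{5185837642}{13965}\right) \left(- \frac{1}{896305}\right) = \frac{5185837642}{12516899325}$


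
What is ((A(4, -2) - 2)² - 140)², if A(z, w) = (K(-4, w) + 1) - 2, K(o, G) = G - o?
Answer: 19321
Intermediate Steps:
A(z, w) = 3 + w (A(z, w) = ((w - 1*(-4)) + 1) - 2 = ((w + 4) + 1) - 2 = ((4 + w) + 1) - 2 = (5 + w) - 2 = 3 + w)
((A(4, -2) - 2)² - 140)² = (((3 - 2) - 2)² - 140)² = ((1 - 2)² - 140)² = ((-1)² - 140)² = (1 - 140)² = (-139)² = 19321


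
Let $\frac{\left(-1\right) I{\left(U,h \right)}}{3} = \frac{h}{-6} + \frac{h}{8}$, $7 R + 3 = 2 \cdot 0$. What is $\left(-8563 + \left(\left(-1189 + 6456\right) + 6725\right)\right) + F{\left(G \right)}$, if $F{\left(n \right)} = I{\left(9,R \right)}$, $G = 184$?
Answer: $\frac{192021}{56} \approx 3428.9$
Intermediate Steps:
$R = - \frac{3}{7}$ ($R = - \frac{3}{7} + \frac{2 \cdot 0}{7} = - \frac{3}{7} + \frac{1}{7} \cdot 0 = - \frac{3}{7} + 0 = - \frac{3}{7} \approx -0.42857$)
$I{\left(U,h \right)} = \frac{h}{8}$ ($I{\left(U,h \right)} = - 3 \left(\frac{h}{-6} + \frac{h}{8}\right) = - 3 \left(h \left(- \frac{1}{6}\right) + h \frac{1}{8}\right) = - 3 \left(- \frac{h}{6} + \frac{h}{8}\right) = - 3 \left(- \frac{h}{24}\right) = \frac{h}{8}$)
$F{\left(n \right)} = - \frac{3}{56}$ ($F{\left(n \right)} = \frac{1}{8} \left(- \frac{3}{7}\right) = - \frac{3}{56}$)
$\left(-8563 + \left(\left(-1189 + 6456\right) + 6725\right)\right) + F{\left(G \right)} = \left(-8563 + \left(\left(-1189 + 6456\right) + 6725\right)\right) - \frac{3}{56} = \left(-8563 + \left(5267 + 6725\right)\right) - \frac{3}{56} = \left(-8563 + 11992\right) - \frac{3}{56} = 3429 - \frac{3}{56} = \frac{192021}{56}$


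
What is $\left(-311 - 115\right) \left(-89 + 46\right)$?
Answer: $18318$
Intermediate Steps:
$\left(-311 - 115\right) \left(-89 + 46\right) = \left(-426\right) \left(-43\right) = 18318$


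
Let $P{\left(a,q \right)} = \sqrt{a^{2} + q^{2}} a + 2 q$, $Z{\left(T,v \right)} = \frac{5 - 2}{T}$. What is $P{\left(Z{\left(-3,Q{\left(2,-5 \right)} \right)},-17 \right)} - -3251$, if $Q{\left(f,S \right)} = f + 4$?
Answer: $3217 - \sqrt{290} \approx 3200.0$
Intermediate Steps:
$Q{\left(f,S \right)} = 4 + f$
$Z{\left(T,v \right)} = \frac{3}{T}$
$P{\left(a,q \right)} = 2 q + a \sqrt{a^{2} + q^{2}}$ ($P{\left(a,q \right)} = a \sqrt{a^{2} + q^{2}} + 2 q = 2 q + a \sqrt{a^{2} + q^{2}}$)
$P{\left(Z{\left(-3,Q{\left(2,-5 \right)} \right)},-17 \right)} - -3251 = \left(2 \left(-17\right) + \frac{3}{-3} \sqrt{\left(\frac{3}{-3}\right)^{2} + \left(-17\right)^{2}}\right) - -3251 = \left(-34 + 3 \left(- \frac{1}{3}\right) \sqrt{\left(3 \left(- \frac{1}{3}\right)\right)^{2} + 289}\right) + 3251 = \left(-34 - \sqrt{\left(-1\right)^{2} + 289}\right) + 3251 = \left(-34 - \sqrt{1 + 289}\right) + 3251 = \left(-34 - \sqrt{290}\right) + 3251 = 3217 - \sqrt{290}$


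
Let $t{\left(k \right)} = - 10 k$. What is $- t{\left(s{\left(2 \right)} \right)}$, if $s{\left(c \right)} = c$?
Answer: $20$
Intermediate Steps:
$- t{\left(s{\left(2 \right)} \right)} = - \left(-10\right) 2 = \left(-1\right) \left(-20\right) = 20$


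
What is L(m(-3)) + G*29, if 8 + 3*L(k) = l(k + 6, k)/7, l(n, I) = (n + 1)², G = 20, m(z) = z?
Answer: 12140/21 ≈ 578.10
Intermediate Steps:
l(n, I) = (1 + n)²
L(k) = -8/3 + (7 + k)²/21 (L(k) = -8/3 + ((1 + (k + 6))²/7)/3 = -8/3 + ((1 + (6 + k))²*(⅐))/3 = -8/3 + ((7 + k)²*(⅐))/3 = -8/3 + ((7 + k)²/7)/3 = -8/3 + (7 + k)²/21)
L(m(-3)) + G*29 = (-8/3 + (7 - 3)²/21) + 20*29 = (-8/3 + (1/21)*4²) + 580 = (-8/3 + (1/21)*16) + 580 = (-8/3 + 16/21) + 580 = -40/21 + 580 = 12140/21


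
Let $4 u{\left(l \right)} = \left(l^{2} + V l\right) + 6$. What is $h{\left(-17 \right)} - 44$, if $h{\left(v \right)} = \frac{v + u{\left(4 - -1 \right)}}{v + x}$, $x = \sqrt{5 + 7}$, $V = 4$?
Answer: $- \frac{48463}{1108} + \frac{17 \sqrt{3}}{554} \approx -43.686$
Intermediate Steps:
$u{\left(l \right)} = \frac{3}{2} + l + \frac{l^{2}}{4}$ ($u{\left(l \right)} = \frac{\left(l^{2} + 4 l\right) + 6}{4} = \frac{6 + l^{2} + 4 l}{4} = \frac{3}{2} + l + \frac{l^{2}}{4}$)
$x = 2 \sqrt{3}$ ($x = \sqrt{12} = 2 \sqrt{3} \approx 3.4641$)
$h{\left(v \right)} = \frac{\frac{51}{4} + v}{v + 2 \sqrt{3}}$ ($h{\left(v \right)} = \frac{v + \left(\frac{3}{2} + \left(4 - -1\right) + \frac{\left(4 - -1\right)^{2}}{4}\right)}{v + 2 \sqrt{3}} = \frac{v + \left(\frac{3}{2} + \left(4 + 1\right) + \frac{\left(4 + 1\right)^{2}}{4}\right)}{v + 2 \sqrt{3}} = \frac{v + \left(\frac{3}{2} + 5 + \frac{5^{2}}{4}\right)}{v + 2 \sqrt{3}} = \frac{v + \left(\frac{3}{2} + 5 + \frac{1}{4} \cdot 25\right)}{v + 2 \sqrt{3}} = \frac{v + \left(\frac{3}{2} + 5 + \frac{25}{4}\right)}{v + 2 \sqrt{3}} = \frac{v + \frac{51}{4}}{v + 2 \sqrt{3}} = \frac{\frac{51}{4} + v}{v + 2 \sqrt{3}}$)
$h{\left(-17 \right)} - 44 = \frac{\frac{51}{4} - 17}{-17 + 2 \sqrt{3}} - 44 = \frac{1}{-17 + 2 \sqrt{3}} \left(- \frac{17}{4}\right) - 44 = - \frac{17}{4 \left(-17 + 2 \sqrt{3}\right)} - 44 = -44 - \frac{17}{4 \left(-17 + 2 \sqrt{3}\right)}$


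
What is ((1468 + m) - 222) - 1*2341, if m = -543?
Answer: -1638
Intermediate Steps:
((1468 + m) - 222) - 1*2341 = ((1468 - 543) - 222) - 1*2341 = (925 - 222) - 2341 = 703 - 2341 = -1638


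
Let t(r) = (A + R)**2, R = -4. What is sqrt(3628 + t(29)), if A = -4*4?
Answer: 2*sqrt(1007) ≈ 63.467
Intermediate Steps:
A = -16
t(r) = 400 (t(r) = (-16 - 4)**2 = (-20)**2 = 400)
sqrt(3628 + t(29)) = sqrt(3628 + 400) = sqrt(4028) = 2*sqrt(1007)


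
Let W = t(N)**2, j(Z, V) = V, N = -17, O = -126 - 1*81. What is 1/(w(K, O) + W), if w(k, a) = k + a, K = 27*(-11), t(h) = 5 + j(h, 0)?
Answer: -1/479 ≈ -0.0020877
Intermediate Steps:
O = -207 (O = -126 - 81 = -207)
t(h) = 5 (t(h) = 5 + 0 = 5)
K = -297
w(k, a) = a + k
W = 25 (W = 5**2 = 25)
1/(w(K, O) + W) = 1/((-207 - 297) + 25) = 1/(-504 + 25) = 1/(-479) = -1/479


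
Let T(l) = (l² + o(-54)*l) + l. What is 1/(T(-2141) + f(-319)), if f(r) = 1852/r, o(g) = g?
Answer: 319/1498454074 ≈ 2.1289e-7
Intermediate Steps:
T(l) = l² - 53*l (T(l) = (l² - 54*l) + l = l² - 53*l)
1/(T(-2141) + f(-319)) = 1/(-2141*(-53 - 2141) + 1852/(-319)) = 1/(-2141*(-2194) + 1852*(-1/319)) = 1/(4697354 - 1852/319) = 1/(1498454074/319) = 319/1498454074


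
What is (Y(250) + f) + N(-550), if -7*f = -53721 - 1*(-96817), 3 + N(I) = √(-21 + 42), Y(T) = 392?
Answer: -40373/7 + √21 ≈ -5763.0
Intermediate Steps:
N(I) = -3 + √21 (N(I) = -3 + √(-21 + 42) = -3 + √21)
f = -43096/7 (f = -(-53721 - 1*(-96817))/7 = -(-53721 + 96817)/7 = -⅐*43096 = -43096/7 ≈ -6156.6)
(Y(250) + f) + N(-550) = (392 - 43096/7) + (-3 + √21) = -40352/7 + (-3 + √21) = -40373/7 + √21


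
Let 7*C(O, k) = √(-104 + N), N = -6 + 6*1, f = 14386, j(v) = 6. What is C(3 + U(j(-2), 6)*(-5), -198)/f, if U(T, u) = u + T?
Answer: I*√26/50351 ≈ 0.00010127*I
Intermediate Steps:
U(T, u) = T + u
N = 0 (N = -6 + 6 = 0)
C(O, k) = 2*I*√26/7 (C(O, k) = √(-104 + 0)/7 = √(-104)/7 = (2*I*√26)/7 = 2*I*√26/7)
C(3 + U(j(-2), 6)*(-5), -198)/f = (2*I*√26/7)/14386 = (2*I*√26/7)*(1/14386) = I*√26/50351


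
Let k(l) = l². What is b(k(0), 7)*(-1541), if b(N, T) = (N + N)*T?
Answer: 0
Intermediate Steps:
b(N, T) = 2*N*T (b(N, T) = (2*N)*T = 2*N*T)
b(k(0), 7)*(-1541) = (2*0²*7)*(-1541) = (2*0*7)*(-1541) = 0*(-1541) = 0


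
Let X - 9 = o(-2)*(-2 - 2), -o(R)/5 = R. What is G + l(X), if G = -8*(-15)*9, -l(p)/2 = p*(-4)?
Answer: 832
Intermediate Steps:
o(R) = -5*R
X = -31 (X = 9 + (-5*(-2))*(-2 - 2) = 9 + 10*(-4) = 9 - 40 = -31)
l(p) = 8*p (l(p) = -2*p*(-4) = -(-8)*p = 8*p)
G = 1080 (G = 120*9 = 1080)
G + l(X) = 1080 + 8*(-31) = 1080 - 248 = 832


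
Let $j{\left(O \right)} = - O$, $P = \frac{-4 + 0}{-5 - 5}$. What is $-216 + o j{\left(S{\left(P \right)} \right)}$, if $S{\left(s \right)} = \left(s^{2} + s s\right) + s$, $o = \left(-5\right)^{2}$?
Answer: $-234$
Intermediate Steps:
$o = 25$
$P = \frac{2}{5}$ ($P = - \frac{4}{-10} = \left(-4\right) \left(- \frac{1}{10}\right) = \frac{2}{5} \approx 0.4$)
$S{\left(s \right)} = s + 2 s^{2}$ ($S{\left(s \right)} = \left(s^{2} + s^{2}\right) + s = 2 s^{2} + s = s + 2 s^{2}$)
$-216 + o j{\left(S{\left(P \right)} \right)} = -216 + 25 \left(- \frac{2 \left(1 + 2 \cdot \frac{2}{5}\right)}{5}\right) = -216 + 25 \left(- \frac{2 \left(1 + \frac{4}{5}\right)}{5}\right) = -216 + 25 \left(- \frac{2 \cdot 9}{5 \cdot 5}\right) = -216 + 25 \left(\left(-1\right) \frac{18}{25}\right) = -216 + 25 \left(- \frac{18}{25}\right) = -216 - 18 = -234$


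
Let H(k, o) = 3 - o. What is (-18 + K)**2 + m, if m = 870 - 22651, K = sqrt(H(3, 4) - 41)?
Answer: -21781 + (18 - I*sqrt(42))**2 ≈ -21499.0 - 233.31*I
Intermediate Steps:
K = I*sqrt(42) (K = sqrt((3 - 1*4) - 41) = sqrt((3 - 4) - 41) = sqrt(-1 - 41) = sqrt(-42) = I*sqrt(42) ≈ 6.4807*I)
m = -21781
(-18 + K)**2 + m = (-18 + I*sqrt(42))**2 - 21781 = -21781 + (-18 + I*sqrt(42))**2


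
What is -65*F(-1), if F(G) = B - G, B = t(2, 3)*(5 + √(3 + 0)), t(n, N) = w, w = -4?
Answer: 1235 + 260*√3 ≈ 1685.3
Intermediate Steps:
t(n, N) = -4
B = -20 - 4*√3 (B = -4*(5 + √(3 + 0)) = -4*(5 + √3) = -20 - 4*√3 ≈ -26.928)
F(G) = -20 - G - 4*√3 (F(G) = (-20 - 4*√3) - G = -20 - G - 4*√3)
-65*F(-1) = -65*(-20 - 1*(-1) - 4*√3) = -65*(-20 + 1 - 4*√3) = -65*(-19 - 4*√3) = 1235 + 260*√3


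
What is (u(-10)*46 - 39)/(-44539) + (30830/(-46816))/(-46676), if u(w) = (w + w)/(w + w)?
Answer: -632870361/4423904230592 ≈ -0.00014306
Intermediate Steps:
u(w) = 1 (u(w) = (2*w)/((2*w)) = (2*w)*(1/(2*w)) = 1)
(u(-10)*46 - 39)/(-44539) + (30830/(-46816))/(-46676) = (1*46 - 39)/(-44539) + (30830/(-46816))/(-46676) = (46 - 39)*(-1/44539) + (30830*(-1/46816))*(-1/46676) = 7*(-1/44539) - 15415/23408*(-1/46676) = -7/44539 + 15415/1092591808 = -632870361/4423904230592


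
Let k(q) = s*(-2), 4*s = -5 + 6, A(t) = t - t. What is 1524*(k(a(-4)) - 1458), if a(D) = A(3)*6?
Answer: -2222754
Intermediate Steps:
A(t) = 0
s = ¼ (s = (-5 + 6)/4 = (¼)*1 = ¼ ≈ 0.25000)
a(D) = 0 (a(D) = 0*6 = 0)
k(q) = -½ (k(q) = (¼)*(-2) = -½)
1524*(k(a(-4)) - 1458) = 1524*(-½ - 1458) = 1524*(-2917/2) = -2222754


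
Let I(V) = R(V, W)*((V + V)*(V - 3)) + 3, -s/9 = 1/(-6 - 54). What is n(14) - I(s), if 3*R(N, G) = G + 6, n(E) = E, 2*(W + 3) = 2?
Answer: 607/50 ≈ 12.140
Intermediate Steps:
W = -2 (W = -3 + (½)*2 = -3 + 1 = -2)
R(N, G) = 2 + G/3 (R(N, G) = (G + 6)/3 = (6 + G)/3 = 2 + G/3)
s = 3/20 (s = -9/(-6 - 54) = -9/(-60) = -9*(-1/60) = 3/20 ≈ 0.15000)
I(V) = 3 + 8*V*(-3 + V)/3 (I(V) = (2 + (⅓)*(-2))*((V + V)*(V - 3)) + 3 = (2 - ⅔)*((2*V)*(-3 + V)) + 3 = 4*(2*V*(-3 + V))/3 + 3 = 8*V*(-3 + V)/3 + 3 = 3 + 8*V*(-3 + V)/3)
n(14) - I(s) = 14 - (3 - 8*3/20 + 8*(3/20)²/3) = 14 - (3 - 6/5 + (8/3)*(9/400)) = 14 - (3 - 6/5 + 3/50) = 14 - 1*93/50 = 14 - 93/50 = 607/50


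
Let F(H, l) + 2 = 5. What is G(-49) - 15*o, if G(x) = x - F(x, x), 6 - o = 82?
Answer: 1088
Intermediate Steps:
o = -76 (o = 6 - 1*82 = 6 - 82 = -76)
F(H, l) = 3 (F(H, l) = -2 + 5 = 3)
G(x) = -3 + x (G(x) = x - 1*3 = x - 3 = -3 + x)
G(-49) - 15*o = (-3 - 49) - 15*(-76) = -52 - 1*(-1140) = -52 + 1140 = 1088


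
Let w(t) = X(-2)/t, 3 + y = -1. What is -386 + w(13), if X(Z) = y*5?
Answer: -5038/13 ≈ -387.54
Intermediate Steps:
y = -4 (y = -3 - 1 = -4)
X(Z) = -20 (X(Z) = -4*5 = -20)
w(t) = -20/t
-386 + w(13) = -386 - 20/13 = -5038/13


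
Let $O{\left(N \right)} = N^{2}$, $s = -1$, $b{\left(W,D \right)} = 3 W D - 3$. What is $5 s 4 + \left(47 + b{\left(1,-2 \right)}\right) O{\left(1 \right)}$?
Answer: $18$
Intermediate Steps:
$b{\left(W,D \right)} = -3 + 3 D W$ ($b{\left(W,D \right)} = 3 D W - 3 = -3 + 3 D W$)
$5 s 4 + \left(47 + b{\left(1,-2 \right)}\right) O{\left(1 \right)} = 5 \left(-1\right) 4 + \left(47 + \left(-3 + 3 \left(-2\right) 1\right)\right) 1^{2} = \left(-5\right) 4 + \left(47 - 9\right) 1 = -20 + \left(47 - 9\right) 1 = -20 + 38 \cdot 1 = -20 + 38 = 18$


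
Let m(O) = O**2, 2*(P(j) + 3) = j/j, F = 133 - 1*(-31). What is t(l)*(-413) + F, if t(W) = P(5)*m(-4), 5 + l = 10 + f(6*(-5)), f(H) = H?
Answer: 16684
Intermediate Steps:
F = 164 (F = 133 + 31 = 164)
P(j) = -5/2 (P(j) = -3 + (j/j)/2 = -3 + (1/2)*1 = -3 + 1/2 = -5/2)
l = -25 (l = -5 + (10 + 6*(-5)) = -5 + (10 - 30) = -5 - 20 = -25)
t(W) = -40 (t(W) = -5/2*(-4)**2 = -5/2*16 = -40)
t(l)*(-413) + F = -40*(-413) + 164 = 16520 + 164 = 16684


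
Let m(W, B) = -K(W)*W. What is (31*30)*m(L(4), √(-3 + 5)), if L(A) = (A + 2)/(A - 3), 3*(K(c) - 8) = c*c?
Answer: -111600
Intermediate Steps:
K(c) = 8 + c²/3 (K(c) = 8 + (c*c)/3 = 8 + c²/3)
L(A) = (2 + A)/(-3 + A)
m(W, B) = -W*(8 + W²/3) (m(W, B) = -(8 + W²/3)*W = -W*(8 + W²/3))
(31*30)*m(L(4), √(-3 + 5)) = (31*30)*(-(2 + 4)/(-3 + 4)*(24 + ((2 + 4)/(-3 + 4))²)/3) = 930*(-6/1*(24 + (6/1)²)/3) = 930*(-1*6*(24 + (1*6)²)/3) = 930*(-⅓*6*(24 + 6²)) = 930*(-⅓*6*(24 + 36)) = 930*(-⅓*6*60) = 930*(-120) = -111600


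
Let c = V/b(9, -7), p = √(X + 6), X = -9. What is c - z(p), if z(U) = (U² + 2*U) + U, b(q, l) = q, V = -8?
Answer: 19/9 - 3*I*√3 ≈ 2.1111 - 5.1962*I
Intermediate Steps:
p = I*√3 (p = √(-9 + 6) = √(-3) = I*√3 ≈ 1.732*I)
z(U) = U² + 3*U
c = -8/9 ≈ -0.88889
c - z(p) = -8/9 - I*√3*(3 + I*√3)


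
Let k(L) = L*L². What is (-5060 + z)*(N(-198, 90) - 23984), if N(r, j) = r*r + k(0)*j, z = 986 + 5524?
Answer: 22069000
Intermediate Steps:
z = 6510
k(L) = L³
N(r, j) = r² (N(r, j) = r*r + 0³*j = r² + 0*j = r² + 0 = r²)
(-5060 + z)*(N(-198, 90) - 23984) = (-5060 + 6510)*((-198)² - 23984) = 1450*(39204 - 23984) = 1450*15220 = 22069000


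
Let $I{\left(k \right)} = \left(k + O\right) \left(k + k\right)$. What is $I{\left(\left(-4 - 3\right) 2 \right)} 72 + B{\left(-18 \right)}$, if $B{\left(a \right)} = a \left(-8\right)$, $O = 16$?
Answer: $-3888$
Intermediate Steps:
$I{\left(k \right)} = 2 k \left(16 + k\right)$ ($I{\left(k \right)} = \left(k + 16\right) \left(k + k\right) = \left(16 + k\right) 2 k = 2 k \left(16 + k\right)$)
$B{\left(a \right)} = - 8 a$
$I{\left(\left(-4 - 3\right) 2 \right)} 72 + B{\left(-18 \right)} = 2 \left(-4 - 3\right) 2 \left(16 + \left(-4 - 3\right) 2\right) 72 - -144 = 2 \left(\left(-7\right) 2\right) \left(16 - 14\right) 72 + 144 = 2 \left(-14\right) \left(16 - 14\right) 72 + 144 = 2 \left(-14\right) 2 \cdot 72 + 144 = \left(-56\right) 72 + 144 = -4032 + 144 = -3888$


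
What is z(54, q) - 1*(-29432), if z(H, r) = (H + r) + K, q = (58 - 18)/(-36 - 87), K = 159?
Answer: 3646295/123 ≈ 29645.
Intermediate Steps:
q = -40/123 (q = 40/(-123) = 40*(-1/123) = -40/123 ≈ -0.32520)
z(H, r) = 159 + H + r (z(H, r) = (H + r) + 159 = 159 + H + r)
z(54, q) - 1*(-29432) = (159 + 54 - 40/123) - 1*(-29432) = 26159/123 + 29432 = 3646295/123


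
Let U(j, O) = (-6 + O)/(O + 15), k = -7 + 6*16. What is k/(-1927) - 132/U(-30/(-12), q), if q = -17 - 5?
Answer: -63680/1927 ≈ -33.046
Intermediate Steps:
k = 89 (k = -7 + 96 = 89)
q = -22
U(j, O) = (-6 + O)/(15 + O)
k/(-1927) - 132/U(-30/(-12), q) = 89/(-1927) - 132*(15 - 22)/(-6 - 22) = 89*(-1/1927) - 132/(-28/(-7)) = -89/1927 - 132/((-⅐*(-28))) = -89/1927 - 132/4 = -89/1927 - 132*¼ = -89/1927 - 33 = -63680/1927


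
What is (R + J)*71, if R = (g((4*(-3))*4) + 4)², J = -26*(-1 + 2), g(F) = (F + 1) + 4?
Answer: 106145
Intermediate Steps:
g(F) = 5 + F (g(F) = (1 + F) + 4 = 5 + F)
J = -26 (J = -26*1 = -26)
R = 1521 (R = ((5 + (4*(-3))*4) + 4)² = ((5 - 12*4) + 4)² = ((5 - 48) + 4)² = (-43 + 4)² = (-39)² = 1521)
(R + J)*71 = (1521 - 26)*71 = 1495*71 = 106145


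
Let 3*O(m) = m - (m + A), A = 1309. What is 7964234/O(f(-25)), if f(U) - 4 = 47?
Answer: -23892702/1309 ≈ -18253.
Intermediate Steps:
f(U) = 51 (f(U) = 4 + 47 = 51)
O(m) = -1309/3 (O(m) = (m - (m + 1309))/3 = (m - (1309 + m))/3 = (m + (-1309 - m))/3 = (⅓)*(-1309) = -1309/3)
7964234/O(f(-25)) = 7964234/(-1309/3) = 7964234*(-3/1309) = -23892702/1309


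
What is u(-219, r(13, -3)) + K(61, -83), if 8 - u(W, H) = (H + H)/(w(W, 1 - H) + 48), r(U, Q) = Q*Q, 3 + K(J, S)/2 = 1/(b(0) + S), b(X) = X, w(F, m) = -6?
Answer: 899/581 ≈ 1.5473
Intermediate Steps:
K(J, S) = -6 + 2/S (K(J, S) = -6 + 2/(0 + S) = -6 + 2/S)
r(U, Q) = Q**2
u(W, H) = 8 - H/21 (u(W, H) = 8 - (H + H)/(-6 + 48) = 8 - 2*H/42 = 8 - H/21)
u(-219, r(13, -3)) + K(61, -83) = (8 - 1/21*(-3)**2) + (-6 + 2/(-83)) = (8 - 1/21*9) + (-6 + 2*(-1/83)) = (8 - 3/7) + (-6 - 2/83) = 53/7 - 500/83 = 899/581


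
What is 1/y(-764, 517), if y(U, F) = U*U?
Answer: 1/583696 ≈ 1.7132e-6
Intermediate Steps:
y(U, F) = U²
1/y(-764, 517) = 1/((-764)²) = 1/583696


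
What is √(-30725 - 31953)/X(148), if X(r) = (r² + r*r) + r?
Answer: I*√518/3996 ≈ 0.0056956*I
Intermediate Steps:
X(r) = r + 2*r² (X(r) = (r² + r²) + r = 2*r² + r = r + 2*r²)
√(-30725 - 31953)/X(148) = √(-30725 - 31953)/((148*(1 + 2*148))) = √(-62678)/((148*(1 + 296))) = (11*I*√518)/((148*297)) = (11*I*√518)/43956 = (11*I*√518)*(1/43956) = I*√518/3996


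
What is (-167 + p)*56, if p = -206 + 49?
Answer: -18144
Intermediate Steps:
p = -157
(-167 + p)*56 = (-167 - 157)*56 = -324*56 = -18144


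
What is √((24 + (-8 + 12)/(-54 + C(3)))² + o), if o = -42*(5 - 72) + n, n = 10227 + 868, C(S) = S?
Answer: √37665709/51 ≈ 120.34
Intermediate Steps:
n = 11095
o = 13909 (o = -42*(5 - 72) + 11095 = -42*(-67) + 11095 = 2814 + 11095 = 13909)
√((24 + (-8 + 12)/(-54 + C(3)))² + o) = √((24 + (-8 + 12)/(-54 + 3))² + 13909) = √((24 + 4/(-51))² + 13909) = √((24 + 4*(-1/51))² + 13909) = √((24 - 4/51)² + 13909) = √((1220/51)² + 13909) = √(1488400/2601 + 13909) = √(37665709/2601) = √37665709/51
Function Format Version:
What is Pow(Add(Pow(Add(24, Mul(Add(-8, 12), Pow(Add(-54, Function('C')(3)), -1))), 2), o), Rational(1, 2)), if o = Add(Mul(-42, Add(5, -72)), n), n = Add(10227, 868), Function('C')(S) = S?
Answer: Mul(Rational(1, 51), Pow(37665709, Rational(1, 2))) ≈ 120.34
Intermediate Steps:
n = 11095
o = 13909 (o = Add(Mul(-42, Add(5, -72)), 11095) = Add(Mul(-42, -67), 11095) = Add(2814, 11095) = 13909)
Pow(Add(Pow(Add(24, Mul(Add(-8, 12), Pow(Add(-54, Function('C')(3)), -1))), 2), o), Rational(1, 2)) = Pow(Add(Pow(Add(24, Mul(Add(-8, 12), Pow(Add(-54, 3), -1))), 2), 13909), Rational(1, 2)) = Pow(Add(Pow(Add(24, Mul(4, Pow(-51, -1))), 2), 13909), Rational(1, 2)) = Pow(Add(Pow(Add(24, Mul(4, Rational(-1, 51))), 2), 13909), Rational(1, 2)) = Pow(Add(Pow(Add(24, Rational(-4, 51)), 2), 13909), Rational(1, 2)) = Pow(Add(Pow(Rational(1220, 51), 2), 13909), Rational(1, 2)) = Pow(Add(Rational(1488400, 2601), 13909), Rational(1, 2)) = Pow(Rational(37665709, 2601), Rational(1, 2)) = Mul(Rational(1, 51), Pow(37665709, Rational(1, 2)))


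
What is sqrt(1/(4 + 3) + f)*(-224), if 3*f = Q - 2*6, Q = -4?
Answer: -32*I*sqrt(2289)/3 ≈ -510.33*I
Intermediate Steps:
f = -16/3 (f = (-4 - 2*6)/3 = (-4 - 12)/3 = (1/3)*(-16) = -16/3 ≈ -5.3333)
sqrt(1/(4 + 3) + f)*(-224) = sqrt(1/(4 + 3) - 16/3)*(-224) = sqrt(1/7 - 16/3)*(-224) = sqrt(-109/21)*(-224) = (I*sqrt(2289)/21)*(-224) = -32*I*sqrt(2289)/3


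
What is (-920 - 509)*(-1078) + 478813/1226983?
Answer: 1890121164959/1226983 ≈ 1.5405e+6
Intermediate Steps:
(-920 - 509)*(-1078) + 478813/1226983 = -1429*(-1078) + 478813*(1/1226983) = 1540462 + 478813/1226983 = 1890121164959/1226983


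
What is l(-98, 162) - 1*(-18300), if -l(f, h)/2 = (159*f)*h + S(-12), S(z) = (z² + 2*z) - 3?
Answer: 5066634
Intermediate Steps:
S(z) = -3 + z² + 2*z
l(f, h) = -234 - 318*f*h (l(f, h) = -2*((159*f)*h + (-3 + (-12)² + 2*(-12))) = -2*(159*f*h + (-3 + 144 - 24)) = -2*(159*f*h + 117) = -2*(117 + 159*f*h) = -234 - 318*f*h)
l(-98, 162) - 1*(-18300) = (-234 - 318*(-98)*162) - 1*(-18300) = (-234 + 5048568) + 18300 = 5048334 + 18300 = 5066634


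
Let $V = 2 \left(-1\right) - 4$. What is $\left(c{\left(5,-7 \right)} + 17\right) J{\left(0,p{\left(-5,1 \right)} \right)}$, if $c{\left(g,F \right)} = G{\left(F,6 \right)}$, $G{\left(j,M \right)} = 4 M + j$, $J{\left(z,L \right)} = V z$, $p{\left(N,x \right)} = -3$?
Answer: $0$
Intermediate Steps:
$V = -6$ ($V = -2 - 4 = -6$)
$J{\left(z,L \right)} = - 6 z$
$G{\left(j,M \right)} = j + 4 M$
$c{\left(g,F \right)} = 24 + F$ ($c{\left(g,F \right)} = F + 4 \cdot 6 = F + 24 = 24 + F$)
$\left(c{\left(5,-7 \right)} + 17\right) J{\left(0,p{\left(-5,1 \right)} \right)} = \left(\left(24 - 7\right) + 17\right) \left(\left(-6\right) 0\right) = \left(17 + 17\right) 0 = 34 \cdot 0 = 0$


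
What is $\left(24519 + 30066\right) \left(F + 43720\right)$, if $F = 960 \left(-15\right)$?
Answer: $1600432200$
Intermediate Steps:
$F = -14400$
$\left(24519 + 30066\right) \left(F + 43720\right) = \left(24519 + 30066\right) \left(-14400 + 43720\right) = 54585 \cdot 29320 = 1600432200$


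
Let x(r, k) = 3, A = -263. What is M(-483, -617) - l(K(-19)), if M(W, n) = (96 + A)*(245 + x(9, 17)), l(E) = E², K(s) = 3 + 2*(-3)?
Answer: -41425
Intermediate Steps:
K(s) = -3 (K(s) = 3 - 6 = -3)
M(W, n) = -41416 (M(W, n) = (96 - 263)*(245 + 3) = -167*248 = -41416)
M(-483, -617) - l(K(-19)) = -41416 - 1*(-3)² = -41416 - 1*9 = -41416 - 9 = -41425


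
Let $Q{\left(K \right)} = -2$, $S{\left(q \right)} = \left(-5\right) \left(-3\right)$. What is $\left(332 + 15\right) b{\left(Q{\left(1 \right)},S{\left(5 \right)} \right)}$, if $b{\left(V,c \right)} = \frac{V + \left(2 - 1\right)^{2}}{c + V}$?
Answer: $- \frac{347}{13} \approx -26.692$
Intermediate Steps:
$S{\left(q \right)} = 15$
$b{\left(V,c \right)} = \frac{1 + V}{V + c}$ ($b{\left(V,c \right)} = \frac{V + 1^{2}}{V + c} = \frac{V + 1}{V + c} = \frac{1 + V}{V + c}$)
$\left(332 + 15\right) b{\left(Q{\left(1 \right)},S{\left(5 \right)} \right)} = \left(332 + 15\right) \frac{1 - 2}{-2 + 15} = 347 \cdot \frac{1}{13} \left(-1\right) = 347 \left(- \frac{1}{13}\right) = - \frac{347}{13}$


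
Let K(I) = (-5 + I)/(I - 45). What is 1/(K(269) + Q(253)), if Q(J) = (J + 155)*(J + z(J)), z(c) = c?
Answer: 28/5780577 ≈ 4.8438e-6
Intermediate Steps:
K(I) = (-5 + I)/(-45 + I)
Q(J) = 2*J*(155 + J) (Q(J) = (J + 155)*(J + J) = (155 + J)*(2*J) = 2*J*(155 + J))
1/(K(269) + Q(253)) = 1/((-5 + 269)/(-45 + 269) + 2*253*(155 + 253)) = 1/(264/224 + 2*253*408) = 1/((1/224)*264 + 206448) = 1/(33/28 + 206448) = 1/(5780577/28) = 28/5780577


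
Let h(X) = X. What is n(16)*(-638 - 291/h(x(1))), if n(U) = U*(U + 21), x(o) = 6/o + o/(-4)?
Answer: -9376096/23 ≈ -4.0766e+5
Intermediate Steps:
x(o) = 6/o - o/4 (x(o) = 6/o + o*(-¼) = 6/o - o/4)
n(U) = U*(21 + U)
n(16)*(-638 - 291/h(x(1))) = (16*(21 + 16))*(-638 - 291/(6/1 - ¼*1)) = (16*37)*(-638 - 291/(6*1 - ¼)) = 592*(-638 - 291/(6 - ¼)) = 592*(-638 - 291/23/4) = 592*(-638 - 291*4/23) = 592*(-638 - 1164/23) = 592*(-15838/23) = -9376096/23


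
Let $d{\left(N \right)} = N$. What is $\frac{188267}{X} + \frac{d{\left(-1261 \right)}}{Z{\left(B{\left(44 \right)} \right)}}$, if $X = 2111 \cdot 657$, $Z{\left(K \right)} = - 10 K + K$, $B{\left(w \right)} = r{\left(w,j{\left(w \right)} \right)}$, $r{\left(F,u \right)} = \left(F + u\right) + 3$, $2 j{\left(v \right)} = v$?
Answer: $\frac{2839922}{1310931} \approx 2.1663$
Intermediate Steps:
$j{\left(v \right)} = \frac{v}{2}$
$r{\left(F,u \right)} = 3 + F + u$
$B{\left(w \right)} = 3 + \frac{3 w}{2}$ ($B{\left(w \right)} = 3 + w + \frac{w}{2} = 3 + \frac{3 w}{2}$)
$Z{\left(K \right)} = - 9 K$
$X = 1386927$
$\frac{188267}{X} + \frac{d{\left(-1261 \right)}}{Z{\left(B{\left(44 \right)} \right)}} = \frac{188267}{1386927} - \frac{1261}{\left(-9\right) \left(3 + \frac{3}{2} \cdot 44\right)} = 188267 \cdot \frac{1}{1386927} - \frac{1261}{\left(-9\right) \left(3 + 66\right)} = \frac{2579}{18999} - \frac{1261}{\left(-9\right) 69} = \frac{2579}{18999} - \frac{1261}{-621} = \frac{2579}{18999} - - \frac{1261}{621} = \frac{2579}{18999} + \frac{1261}{621} = \frac{2839922}{1310931}$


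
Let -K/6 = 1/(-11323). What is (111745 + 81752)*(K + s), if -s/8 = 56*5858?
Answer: -5749937507330922/11323 ≈ -5.0781e+11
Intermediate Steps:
K = 6/11323 (K = -6/(-11323) = -6*(-1/11323) = 6/11323 ≈ 0.00052989)
s = -2624384 (s = -448*5858 = -8*328048 = -2624384)
(111745 + 81752)*(K + s) = (111745 + 81752)*(6/11323 - 2624384) = 193497*(-29715900026/11323) = -5749937507330922/11323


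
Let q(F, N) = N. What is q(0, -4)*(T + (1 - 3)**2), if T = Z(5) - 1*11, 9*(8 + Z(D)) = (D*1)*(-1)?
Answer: 560/9 ≈ 62.222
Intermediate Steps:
Z(D) = -8 - D/9 (Z(D) = -8 + ((D*1)*(-1))/9 = -8 + (D*(-1))/9 = -8 + (-D)/9 = -8 - D/9)
T = -176/9 (T = (-8 - 1/9*5) - 1*11 = (-8 - 5/9) - 11 = -77/9 - 11 = -176/9 ≈ -19.556)
q(0, -4)*(T + (1 - 3)**2) = -4*(-176/9 + (1 - 3)**2) = -4*(-176/9 + (-2)**2) = -4*(-176/9 + 4) = -4*(-140/9) = 560/9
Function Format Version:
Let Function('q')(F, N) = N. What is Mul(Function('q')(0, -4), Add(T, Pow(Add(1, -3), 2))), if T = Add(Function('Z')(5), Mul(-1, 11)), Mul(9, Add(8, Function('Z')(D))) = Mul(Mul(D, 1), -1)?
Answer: Rational(560, 9) ≈ 62.222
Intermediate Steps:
Function('Z')(D) = Add(-8, Mul(Rational(-1, 9), D)) (Function('Z')(D) = Add(-8, Mul(Rational(1, 9), Mul(Mul(D, 1), -1))) = Add(-8, Mul(Rational(1, 9), Mul(D, -1))) = Add(-8, Mul(Rational(1, 9), Mul(-1, D))) = Add(-8, Mul(Rational(-1, 9), D)))
T = Rational(-176, 9) (T = Add(Add(-8, Mul(Rational(-1, 9), 5)), Mul(-1, 11)) = Add(Add(-8, Rational(-5, 9)), -11) = Add(Rational(-77, 9), -11) = Rational(-176, 9) ≈ -19.556)
Mul(Function('q')(0, -4), Add(T, Pow(Add(1, -3), 2))) = Mul(-4, Add(Rational(-176, 9), Pow(Add(1, -3), 2))) = Mul(-4, Add(Rational(-176, 9), Pow(-2, 2))) = Mul(-4, Add(Rational(-176, 9), 4)) = Mul(-4, Rational(-140, 9)) = Rational(560, 9)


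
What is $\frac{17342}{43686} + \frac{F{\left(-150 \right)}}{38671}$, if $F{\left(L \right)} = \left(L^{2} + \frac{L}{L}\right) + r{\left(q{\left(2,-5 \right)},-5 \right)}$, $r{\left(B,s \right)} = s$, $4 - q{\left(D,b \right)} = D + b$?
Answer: $\frac{826696369}{844690653} \approx 0.9787$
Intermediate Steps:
$q{\left(D,b \right)} = 4 - D - b$ ($q{\left(D,b \right)} = 4 - \left(D + b\right) = 4 - D - b$)
$F{\left(L \right)} = -4 + L^{2}$ ($F{\left(L \right)} = \left(L^{2} + \frac{L}{L}\right) - 5 = \left(L^{2} + 1\right) - 5 = \left(1 + L^{2}\right) - 5 = -4 + L^{2}$)
$\frac{17342}{43686} + \frac{F{\left(-150 \right)}}{38671} = \frac{17342}{43686} + \frac{-4 + \left(-150\right)^{2}}{38671} = 17342 \cdot \frac{1}{43686} + \left(-4 + 22500\right) \frac{1}{38671} = \frac{8671}{21843} + 22496 \cdot \frac{1}{38671} = \frac{8671}{21843} + \frac{22496}{38671} = \frac{826696369}{844690653}$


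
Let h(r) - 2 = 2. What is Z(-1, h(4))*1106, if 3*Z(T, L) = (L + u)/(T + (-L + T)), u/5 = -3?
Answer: 6083/9 ≈ 675.89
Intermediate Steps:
u = -15 (u = 5*(-3) = -15)
h(r) = 4 (h(r) = 2 + 2 = 4)
Z(T, L) = (-15 + L)/(3*(-L + 2*T)) (Z(T, L) = ((L - 15)/(T + (-L + T)))/3 = ((-15 + L)/(T + (T - L)))/3 = ((-15 + L)/(-L + 2*T))/3 = (-15 + L)/(3*(-L + 2*T)))
Z(-1, h(4))*1106 = ((15 - 1*4)/(3*(4 - 2*(-1))))*1106 = ((15 - 4)/(3*(4 + 2)))*1106 = ((⅓)*11/6)*1106 = ((⅓)*(⅙)*11)*1106 = (11/18)*1106 = 6083/9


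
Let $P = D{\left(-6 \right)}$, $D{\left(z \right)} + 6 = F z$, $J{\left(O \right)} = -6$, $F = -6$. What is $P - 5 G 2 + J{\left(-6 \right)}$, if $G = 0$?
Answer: $-6$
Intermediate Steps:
$D{\left(z \right)} = -6 - 6 z$
$P = 30$ ($P = -6 - -36 = -6 + 36 = 30$)
$P - 5 G 2 + J{\left(-6 \right)} = 30 \left(-5\right) 0 \cdot 2 - 6 = 30 \cdot 0 \cdot 2 - 6 = 30 \cdot 0 - 6 = 0 - 6 = -6$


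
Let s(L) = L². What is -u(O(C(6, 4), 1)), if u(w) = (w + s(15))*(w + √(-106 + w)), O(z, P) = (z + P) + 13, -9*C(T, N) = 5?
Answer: -259666/81 - 15022*I*√17/27 ≈ -3205.8 - 2294.0*I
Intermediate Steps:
C(T, N) = -5/9 (C(T, N) = -⅑*5 = -5/9)
O(z, P) = 13 + P + z (O(z, P) = (P + z) + 13 = 13 + P + z)
u(w) = (225 + w)*(w + √(-106 + w)) (u(w) = (w + 15²)*(w + √(-106 + w)) = (w + 225)*(w + √(-106 + w)) = (225 + w)*(w + √(-106 + w)))
-u(O(C(6, 4), 1)) = -((13 + 1 - 5/9)² + 225*(13 + 1 - 5/9) + 225*√(-106 + (13 + 1 - 5/9)) + (13 + 1 - 5/9)*√(-106 + (13 + 1 - 5/9))) = -((121/9)² + 225*(121/9) + 225*√(-106 + 121/9) + 121*√(-106 + 121/9)/9) = -(14641/81 + 3025 + 225*√(-833/9) + 121*√(-833/9)/9) = -(14641/81 + 3025 + 225*(7*I*√17/3) + 121*(7*I*√17/3)/9) = -(14641/81 + 3025 + 525*I*√17 + 847*I*√17/27) = -(259666/81 + 15022*I*√17/27) = -259666/81 - 15022*I*√17/27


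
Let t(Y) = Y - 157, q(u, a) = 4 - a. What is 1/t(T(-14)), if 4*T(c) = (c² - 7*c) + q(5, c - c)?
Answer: -2/165 ≈ -0.012121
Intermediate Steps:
T(c) = 1 - 7*c/4 + c²/4 (T(c) = ((c² - 7*c) + (4 - (c - c)))/4 = ((c² - 7*c) + (4 - 1*0))/4 = ((c² - 7*c) + (4 + 0))/4 = ((c² - 7*c) + 4)/4 = (4 + c² - 7*c)/4 = 1 - 7*c/4 + c²/4)
t(Y) = -157 + Y
1/t(T(-14)) = 1/(-157 + (1 - 7/4*(-14) + (¼)*(-14)²)) = 1/(-157 + (1 + 49/2 + (¼)*196)) = 1/(-157 + (1 + 49/2 + 49)) = 1/(-157 + 149/2) = 1/(-165/2) = -2/165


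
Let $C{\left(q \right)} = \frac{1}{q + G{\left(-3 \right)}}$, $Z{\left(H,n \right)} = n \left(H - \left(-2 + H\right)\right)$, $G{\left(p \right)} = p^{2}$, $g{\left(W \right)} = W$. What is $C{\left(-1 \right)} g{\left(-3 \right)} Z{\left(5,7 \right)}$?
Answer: $- \frac{21}{4} \approx -5.25$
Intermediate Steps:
$Z{\left(H,n \right)} = 2 n$ ($Z{\left(H,n \right)} = n 2 = 2 n$)
$C{\left(q \right)} = \frac{1}{9 + q}$ ($C{\left(q \right)} = \frac{1}{q + \left(-3\right)^{2}} = \frac{1}{q + 9} = \frac{1}{9 + q}$)
$C{\left(-1 \right)} g{\left(-3 \right)} Z{\left(5,7 \right)} = \frac{1}{9 - 1} \left(-3\right) 2 \cdot 7 = \frac{1}{8} \left(-3\right) 14 = \left(- \frac{3}{8}\right) 14 = - \frac{21}{4}$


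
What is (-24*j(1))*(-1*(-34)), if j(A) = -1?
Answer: 816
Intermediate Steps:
(-24*j(1))*(-1*(-34)) = (-24*(-1))*(-1*(-34)) = 24*34 = 816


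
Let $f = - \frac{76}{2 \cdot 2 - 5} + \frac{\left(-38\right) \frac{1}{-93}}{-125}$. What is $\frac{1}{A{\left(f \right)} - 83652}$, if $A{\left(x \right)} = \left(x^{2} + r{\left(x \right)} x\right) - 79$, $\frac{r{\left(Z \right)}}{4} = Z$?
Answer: $- \frac{27028125}{1482586828931} \approx -1.823 \cdot 10^{-5}$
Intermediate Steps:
$r{\left(Z \right)} = 4 Z$
$f = \frac{883462}{11625}$ ($f = - \frac{76}{4 - 5} + \left(-38\right) \left(- \frac{1}{93}\right) \left(- \frac{1}{125}\right) = - \frac{76}{-1} + \frac{38}{93} \left(- \frac{1}{125}\right) = \left(-76\right) \left(-1\right) - \frac{38}{11625} = 76 - \frac{38}{11625} = \frac{883462}{11625} \approx 75.997$)
$A{\left(x \right)} = -79 + 5 x^{2}$ ($A{\left(x \right)} = \left(x^{2} + 4 x x\right) - 79 = \left(x^{2} + 4 x^{2}\right) - 79 = 5 x^{2} - 79 = -79 + 5 x^{2}$)
$\frac{1}{A{\left(f \right)} - 83652} = \frac{1}{\left(-79 + 5 \left(\frac{883462}{11625}\right)^{2}\right) - 83652} = \frac{1}{\left(-79 + 5 \cdot \frac{780505105444}{135140625}\right) - 83652} = \frac{1}{\left(-79 + \frac{780505105444}{27028125}\right) - 83652} = \frac{1}{\frac{778369883569}{27028125} - 83652} = \frac{1}{- \frac{1482586828931}{27028125}} = - \frac{27028125}{1482586828931}$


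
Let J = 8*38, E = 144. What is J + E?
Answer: 448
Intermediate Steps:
J = 304
J + E = 304 + 144 = 448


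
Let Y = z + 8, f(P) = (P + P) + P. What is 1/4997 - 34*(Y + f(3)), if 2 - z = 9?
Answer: -1698979/4997 ≈ -340.00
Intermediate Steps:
z = -7 (z = 2 - 1*9 = 2 - 9 = -7)
f(P) = 3*P (f(P) = 2*P + P = 3*P)
Y = 1 (Y = -7 + 8 = 1)
1/4997 - 34*(Y + f(3)) = 1/4997 - 34*(1 + 3*3) = 1/4997 - 34*(1 + 9) = 1/4997 - 34*10 = 1/4997 - 340 = -1698979/4997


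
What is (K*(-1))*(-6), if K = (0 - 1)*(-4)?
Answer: 24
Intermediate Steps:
K = 4 (K = -1*(-4) = 4)
(K*(-1))*(-6) = (4*(-1))*(-6) = -4*(-6) = 24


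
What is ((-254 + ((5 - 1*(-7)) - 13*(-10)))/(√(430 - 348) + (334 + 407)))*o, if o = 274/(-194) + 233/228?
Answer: 285740/4841173 - 21980*√82/275946861 ≈ 0.058302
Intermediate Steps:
o = -8635/22116 (o = 274*(-1/194) + 233*(1/228) = -137/97 + 233/228 = -8635/22116 ≈ -0.39044)
((-254 + ((5 - 1*(-7)) - 13*(-10)))/(√(430 - 348) + (334 + 407)))*o = ((-254 + ((5 - 1*(-7)) - 13*(-10)))/(√(430 - 348) + (334 + 407)))*(-8635/22116) = ((-254 + ((5 + 7) + 130))/(√82 + 741))*(-8635/22116) = ((-254 + (12 + 130))/(741 + √82))*(-8635/22116) = ((-254 + 142)/(741 + √82))*(-8635/22116) = -112/(741 + √82)*(-8635/22116) = 241780/(5529*(741 + √82))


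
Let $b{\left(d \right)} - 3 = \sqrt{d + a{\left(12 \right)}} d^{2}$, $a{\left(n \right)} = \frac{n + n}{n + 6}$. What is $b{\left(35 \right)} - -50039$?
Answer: $50042 + \frac{1225 \sqrt{327}}{3} \approx 57426.0$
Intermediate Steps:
$a{\left(n \right)} = \frac{2 n}{6 + n}$
$b{\left(d \right)} = 3 + d^{2} \sqrt{\frac{4}{3} + d}$ ($b{\left(d \right)} = 3 + \sqrt{d + 2 \cdot 12 \frac{1}{6 + 12}} d^{2} = 3 + \sqrt{d + 2 \cdot 12 \cdot \frac{1}{18}} d^{2} = 3 + \sqrt{d + \frac{4}{3}} d^{2} = 3 + \sqrt{\frac{4}{3} + d} d^{2} = 3 + d^{2} \sqrt{\frac{4}{3} + d}$)
$b{\left(35 \right)} - -50039 = \left(3 + \frac{35^{2} \sqrt{12 + 9 \cdot 35}}{3}\right) - -50039 = \left(3 + \frac{1}{3} \cdot 1225 \sqrt{12 + 315}\right) + 50039 = \left(3 + \frac{1}{3} \cdot 1225 \sqrt{327}\right) + 50039 = \left(3 + \frac{1225 \sqrt{327}}{3}\right) + 50039 = 50042 + \frac{1225 \sqrt{327}}{3}$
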